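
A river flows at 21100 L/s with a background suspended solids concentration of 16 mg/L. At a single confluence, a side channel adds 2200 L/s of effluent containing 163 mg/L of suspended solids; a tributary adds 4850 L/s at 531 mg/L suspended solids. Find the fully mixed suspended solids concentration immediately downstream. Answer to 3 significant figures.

116 mg/L

Mixed concentration C = ΣQC/ΣQ = (21100·16.00 + 2200·163.0 + 4850·531.0) / 28150 = 3272000/28150 = 116.2 mg/L.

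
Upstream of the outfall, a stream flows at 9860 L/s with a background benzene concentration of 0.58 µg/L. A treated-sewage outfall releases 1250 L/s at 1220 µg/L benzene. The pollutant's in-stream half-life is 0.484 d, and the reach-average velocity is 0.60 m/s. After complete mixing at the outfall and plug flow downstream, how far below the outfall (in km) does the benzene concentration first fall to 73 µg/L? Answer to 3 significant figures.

23.0 km

After mixing, C = (9860·0.5800 + 1250·1220) / 11110 = 1531000/11110 = 137.8 µg/L.
Half-life 0.484 d → k = ln 2 / 0.484 = 1.432 d⁻¹.
Set 137.8·exp(−k·t) = 73 → t = ln(137.8/73)/k = 38320 s = 10.64 h.
Distance = v·t = 0.60·38320 = 22990 m = 22.99 km.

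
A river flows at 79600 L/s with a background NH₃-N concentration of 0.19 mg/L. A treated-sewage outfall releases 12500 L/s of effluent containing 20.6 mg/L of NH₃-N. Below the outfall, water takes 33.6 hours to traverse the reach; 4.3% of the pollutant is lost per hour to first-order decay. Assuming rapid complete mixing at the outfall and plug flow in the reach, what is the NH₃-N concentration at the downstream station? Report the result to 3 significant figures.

0.676 mg/L

Conservation of mass: C = (79600·0.1900 + 12500·20.60) / 92100 = 272600/92100 = 2.960 mg/L.
4.3%/h lost → k = −ln(1 − 0.043) = 0.04395 h⁻¹.
After decay, C = 2.960 × e^(−kt) = 2.960 × 0.2284 = 0.6760 mg/L.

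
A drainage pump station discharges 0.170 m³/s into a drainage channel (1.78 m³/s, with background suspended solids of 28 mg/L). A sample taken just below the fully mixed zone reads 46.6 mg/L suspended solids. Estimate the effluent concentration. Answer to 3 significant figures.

Mass balance: 1.780·28.00 + 0.1700·Cₑ = 1.950·46.60
→ Cₑ = (1.950·46.60 − 1.780·28.00) / 0.1700 = 241.4 mg/L.

241 mg/L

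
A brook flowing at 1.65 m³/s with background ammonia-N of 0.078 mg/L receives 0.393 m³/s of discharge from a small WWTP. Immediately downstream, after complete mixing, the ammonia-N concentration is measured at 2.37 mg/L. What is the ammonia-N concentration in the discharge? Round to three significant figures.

12.0 mg/L

Mass balance: 1.650·0.07800 + 0.3930·Cₑ = 2.043·2.370
→ Cₑ = (2.043·2.370 − 1.650·0.07800) / 0.3930 = 11.99 mg/L.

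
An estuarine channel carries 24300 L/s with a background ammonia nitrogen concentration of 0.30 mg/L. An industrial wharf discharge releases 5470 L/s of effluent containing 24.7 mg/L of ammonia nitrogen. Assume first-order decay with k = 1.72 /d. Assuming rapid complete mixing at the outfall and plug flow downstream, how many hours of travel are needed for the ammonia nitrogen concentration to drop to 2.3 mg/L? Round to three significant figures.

10.2 h

After mixing, C = (24300·0.3000 + 5470·24.70) / 29770 = 142400/29770 = 4.783 mg/L.
4.783·exp(−k·t) = 2.3 → t = ln(4.783/2.3)/k = 36780 s = 10.22 h.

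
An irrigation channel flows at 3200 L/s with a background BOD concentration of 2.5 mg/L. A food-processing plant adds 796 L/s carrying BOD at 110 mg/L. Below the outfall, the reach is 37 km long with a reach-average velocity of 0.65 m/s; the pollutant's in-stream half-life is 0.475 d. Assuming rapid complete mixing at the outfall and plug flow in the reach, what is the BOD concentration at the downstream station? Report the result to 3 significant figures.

Flow-weighted average: C = (3200·2.500 + 796.0·110.0) / 3996 = 95560/3996 = 23.91 mg/L.
Travel time t = 37·1000 / 0.65 = 56920 s = 15.81 h.
Half-life 0.475 d → k = ln 2 / 0.475 = 1.459 d⁻¹.
Decay over the reach: 23.91·exp(−kt) = 23.91·0.3824 = 9.144 mg/L.

9.14 mg/L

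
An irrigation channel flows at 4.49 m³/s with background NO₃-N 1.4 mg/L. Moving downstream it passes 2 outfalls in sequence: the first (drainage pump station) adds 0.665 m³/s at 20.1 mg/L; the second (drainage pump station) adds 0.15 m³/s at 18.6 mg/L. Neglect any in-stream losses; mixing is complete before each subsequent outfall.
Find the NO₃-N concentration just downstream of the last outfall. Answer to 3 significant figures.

4.23 mg/L

Outfall 1: combined Q = 5.155 m³/s; C = (4.490·1.400 + 0.6650·20.10)/5.155 = 3.812 mg/L.
Outfall 2: combined Q = 5.305 m³/s; C = (5.155·3.812 + 0.1500·18.60)/5.305 = 4.230 mg/L.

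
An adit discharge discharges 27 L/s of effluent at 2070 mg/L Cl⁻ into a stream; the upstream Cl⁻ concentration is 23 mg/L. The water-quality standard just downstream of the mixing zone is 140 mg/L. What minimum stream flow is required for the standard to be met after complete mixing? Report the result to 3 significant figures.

Set C_mix = 140: (Q·23.00 + 27.00·2070) / (Q + 27.00) = 140
→ Q = 27.00·(2070 − 140)/(140 − 23.00) = 445.4 L/s.

445 L/s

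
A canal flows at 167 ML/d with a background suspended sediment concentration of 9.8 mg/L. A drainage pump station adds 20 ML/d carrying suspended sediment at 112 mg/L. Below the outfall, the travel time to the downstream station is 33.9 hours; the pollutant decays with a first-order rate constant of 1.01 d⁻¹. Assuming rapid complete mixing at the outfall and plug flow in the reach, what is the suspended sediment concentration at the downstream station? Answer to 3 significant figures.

Mass balance: C = (167.0·9.800 + 20.00·112.0) / 187.0 = 3877/187.0 = 20.73 mg/L.
After decay, C = 20.73 × e^(−kt) = 20.73 × 0.2401 = 4.978 mg/L.

4.98 mg/L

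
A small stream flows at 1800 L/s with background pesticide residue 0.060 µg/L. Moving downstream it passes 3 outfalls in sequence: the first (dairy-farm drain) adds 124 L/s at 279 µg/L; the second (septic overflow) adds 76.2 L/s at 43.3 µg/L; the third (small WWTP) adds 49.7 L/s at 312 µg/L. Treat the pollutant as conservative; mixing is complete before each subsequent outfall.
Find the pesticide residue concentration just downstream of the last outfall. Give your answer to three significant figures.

After outfall 1: Q = 1800 + 124.0 = 1924 L/s; C = (1800·0.06000 + 124.0·279.0)/1924 = 18.04 µg/L.
After outfall 2: Q = 1924 + 76.20 = 2000 L/s; C = (1924·18.04 + 76.20·43.30)/2000 = 19.00 µg/L.
After outfall 3: Q = 2000 + 49.70 = 2050 L/s; C = (2000·19.00 + 49.70·312.0)/2050 = 26.10 µg/L.

26.1 µg/L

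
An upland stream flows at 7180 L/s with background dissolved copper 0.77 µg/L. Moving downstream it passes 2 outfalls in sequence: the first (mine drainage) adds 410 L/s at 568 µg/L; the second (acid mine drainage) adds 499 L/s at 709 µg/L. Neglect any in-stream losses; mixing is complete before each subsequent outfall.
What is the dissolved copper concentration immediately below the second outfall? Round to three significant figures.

After outfall 1: Q = 7180 + 410.0 = 7590 L/s; C = (7180·0.7700 + 410.0·568.0)/7590 = 31.41 µg/L.
After outfall 2: Q = 7590 + 499.0 = 8089 L/s; C = (7590·31.41 + 499.0·709.0)/8089 = 73.21 µg/L.

73.2 µg/L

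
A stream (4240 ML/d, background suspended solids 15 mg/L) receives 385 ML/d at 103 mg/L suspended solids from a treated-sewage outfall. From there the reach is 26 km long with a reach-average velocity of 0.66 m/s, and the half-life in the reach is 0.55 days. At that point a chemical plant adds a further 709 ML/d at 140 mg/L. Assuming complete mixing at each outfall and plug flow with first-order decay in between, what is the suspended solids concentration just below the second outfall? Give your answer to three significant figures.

After mixing, C = (4240·15.00 + 385.0·103.0) / 4625 = 103300/4625 = 22.33 mg/L; combined flow 4625 ML/d.
Travel time t = 26·1000 / 0.66 = 39390 s = 10.94 h.
Half-life 0.55 d → k = ln 2 / 0.55 = 1.260 d⁻¹.
Applying C = C₀e^(−kt): 22.33 × 0.5629 = 12.57 mg/L.
Second outfall: C = (4625·12.57 + 709.0·140.0)/5334 = 29.51 mg/L.

29.5 mg/L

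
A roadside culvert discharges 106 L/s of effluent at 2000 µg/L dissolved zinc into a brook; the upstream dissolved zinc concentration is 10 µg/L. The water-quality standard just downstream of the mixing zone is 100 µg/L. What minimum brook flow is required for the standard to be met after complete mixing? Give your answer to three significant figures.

Set C_mix = 100: (Q·10.00 + 106.0·2000) / (Q + 106.0) = 100
→ Q = 106.0·(2000 − 100)/(100 − 10.00) = 2238 L/s.

2240 L/s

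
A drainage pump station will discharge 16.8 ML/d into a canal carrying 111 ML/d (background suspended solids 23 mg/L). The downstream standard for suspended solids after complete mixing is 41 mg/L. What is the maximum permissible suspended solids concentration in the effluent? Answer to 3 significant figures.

At the limit, (Qr·Cr + Qe·Cₑ)/(Qr + Qe) = 41:
Cₑ = (127.8·41 − 111.0·23.00) / 16.80 = 159.9 mg/L.

160 mg/L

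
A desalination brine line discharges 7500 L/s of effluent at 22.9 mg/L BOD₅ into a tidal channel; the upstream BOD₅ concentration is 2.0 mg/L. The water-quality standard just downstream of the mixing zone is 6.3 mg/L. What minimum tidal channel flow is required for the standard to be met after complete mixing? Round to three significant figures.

Set C_mix = 6.3: (Q·2.000 + 7500·22.90) / (Q + 7500) = 6.3
→ Q = 7500·(22.90 − 6.3)/(6.3 − 2.000) = 28950 L/s.

29000 L/s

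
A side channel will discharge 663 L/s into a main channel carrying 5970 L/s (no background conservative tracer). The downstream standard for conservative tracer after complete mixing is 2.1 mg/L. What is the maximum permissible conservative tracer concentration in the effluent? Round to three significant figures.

At the limit, (Qr·Cr + Qe·Cₑ)/(Qr + Qe) = 2.1:
Cₑ = (6633·2.1 − 5970·0) / 663.0 = 21.01 mg/L.

21.0 mg/L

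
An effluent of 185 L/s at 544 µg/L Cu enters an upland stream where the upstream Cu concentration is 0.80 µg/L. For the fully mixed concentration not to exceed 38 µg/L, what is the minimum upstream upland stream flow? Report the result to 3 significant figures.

2520 L/s

Set C_mix = 38: (Q·0.8000 + 185.0·544.0) / (Q + 185.0) = 38
→ Q = 185.0·(544.0 − 38)/(38 − 0.8000) = 2516 L/s.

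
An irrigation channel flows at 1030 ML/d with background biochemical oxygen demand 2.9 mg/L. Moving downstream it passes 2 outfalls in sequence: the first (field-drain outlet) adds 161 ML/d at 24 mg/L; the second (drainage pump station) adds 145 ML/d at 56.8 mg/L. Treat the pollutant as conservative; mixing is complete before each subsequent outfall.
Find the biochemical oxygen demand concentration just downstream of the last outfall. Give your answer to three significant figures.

After outfall 1: Q = 1030 + 161.0 = 1191 ML/d; C = (1030·2.900 + 161.0·24.00)/1191 = 5.752 mg/L.
After outfall 2: Q = 1191 + 145.0 = 1336 ML/d; C = (1191·5.752 + 145.0·56.80)/1336 = 11.29 mg/L.

11.3 mg/L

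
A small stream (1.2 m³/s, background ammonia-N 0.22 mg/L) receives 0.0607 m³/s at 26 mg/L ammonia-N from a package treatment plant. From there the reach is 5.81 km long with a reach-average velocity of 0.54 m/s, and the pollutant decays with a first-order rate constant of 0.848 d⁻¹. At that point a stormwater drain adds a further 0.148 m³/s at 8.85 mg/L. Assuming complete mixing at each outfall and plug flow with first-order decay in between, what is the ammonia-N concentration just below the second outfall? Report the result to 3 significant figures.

2.11 mg/L

Mixed concentration C = ΣQC/ΣQ = (1.200·0.2200 + 0.06070·26.00) / 1.261 = 1.842/1.261 = 1.461 mg/L; combined flow 1.261 m³/s.
Travel time t = 5.81·1000 / 0.54 = 10760 s = 2.989 h.
Applying C = C₀e^(−kt): 1.461 × 0.8998 = 1.315 mg/L.
Second outfall: C = (1.261·1.315 + 0.1480·8.850)/1.409 = 2.106 mg/L.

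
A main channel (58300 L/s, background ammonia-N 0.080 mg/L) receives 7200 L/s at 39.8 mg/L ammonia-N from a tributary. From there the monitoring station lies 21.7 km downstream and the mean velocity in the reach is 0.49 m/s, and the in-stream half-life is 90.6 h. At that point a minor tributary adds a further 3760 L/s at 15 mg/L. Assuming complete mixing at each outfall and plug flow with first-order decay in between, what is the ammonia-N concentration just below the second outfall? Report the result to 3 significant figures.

4.64 mg/L

Flow-weighted average: C = (58300·0.08000 + 7200·39.80) / 65500 = 291200/65500 = 4.446 mg/L; combined flow 65500 L/s.
Travel time t = 21.7·1000 / 0.49 = 44290 s = 12.30 h.
Half-life 90.6 h → k = ln 2 / 90.6 = 0.007651 h⁻¹ = 0.1836 d⁻¹.
After decay, C = 4.446 × e^(−kt) = 4.446 × 0.9102 = 4.047 mg/L.
At the second outfall, C = (65500·4.047 + 3760·15.00) / (65500 + 3760) = 4.641 mg/L.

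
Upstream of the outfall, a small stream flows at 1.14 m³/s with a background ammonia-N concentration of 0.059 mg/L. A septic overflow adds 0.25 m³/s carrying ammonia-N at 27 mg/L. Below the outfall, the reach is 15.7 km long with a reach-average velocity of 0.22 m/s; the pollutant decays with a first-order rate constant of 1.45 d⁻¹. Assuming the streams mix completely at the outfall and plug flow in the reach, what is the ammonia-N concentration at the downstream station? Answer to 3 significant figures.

1.48 mg/L

Flow-weighted average: C = (1.140·0.05900 + 0.2500·27.00) / 1.390 = 6.817/1.390 = 4.905 mg/L.
Travel time t = 15.7·1000 / 0.22 = 71360 s = 19.82 h.
First-order decay: C = 4.905·exp(−k·t) = 4.905·0.3019 = 1.481 mg/L.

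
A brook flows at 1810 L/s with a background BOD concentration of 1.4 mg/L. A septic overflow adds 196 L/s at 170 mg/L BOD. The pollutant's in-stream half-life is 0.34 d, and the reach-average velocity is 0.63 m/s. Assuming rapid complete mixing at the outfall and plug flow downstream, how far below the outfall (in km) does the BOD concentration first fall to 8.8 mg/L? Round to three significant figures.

18.9 km

Flow-weighted average: C = (1810·1.400 + 196.0·170.0) / 2006 = 35850/2006 = 17.87 mg/L.
Half-life 0.34 d → k = ln 2 / 0.34 = 2.039 d⁻¹.
Set 17.87·exp(−k·t) = 8.8 → t = ln(17.87/8.8)/k = 30030 s = 8.341 h.
Distance = v·t = 0.63·30030 = 18920 m = 18.92 km.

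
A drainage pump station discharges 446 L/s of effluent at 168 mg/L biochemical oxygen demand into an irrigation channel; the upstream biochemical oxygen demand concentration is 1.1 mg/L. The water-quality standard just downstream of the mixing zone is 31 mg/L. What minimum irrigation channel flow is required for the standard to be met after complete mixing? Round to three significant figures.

2040 L/s

Set C_mix = 31: (Q·1.100 + 446.0·168.0) / (Q + 446.0) = 31
→ Q = 446.0·(168.0 − 31)/(31 − 1.100) = 2044 L/s.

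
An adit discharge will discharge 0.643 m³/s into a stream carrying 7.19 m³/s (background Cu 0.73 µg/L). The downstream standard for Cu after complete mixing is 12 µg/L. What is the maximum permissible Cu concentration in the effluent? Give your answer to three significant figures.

At the limit, (Qr·Cr + Qe·Cₑ)/(Qr + Qe) = 12:
Cₑ = (7.833·12 − 7.190·0.7300) / 0.6430 = 138.0 µg/L.

138 µg/L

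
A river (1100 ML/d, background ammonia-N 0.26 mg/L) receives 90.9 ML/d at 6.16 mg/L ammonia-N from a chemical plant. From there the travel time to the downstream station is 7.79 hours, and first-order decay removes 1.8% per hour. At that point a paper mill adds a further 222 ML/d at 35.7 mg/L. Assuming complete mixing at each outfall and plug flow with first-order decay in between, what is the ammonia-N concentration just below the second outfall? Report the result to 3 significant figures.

Mass balance: C = (1100·0.2600 + 90.90·6.160) / 1191 = 845.9/1191 = 0.7103 mg/L; combined flow 1191 ML/d.
1.8%/h lost → k = −ln(1 − 0.018) = 0.01816 h⁻¹.
After decay, C = 0.7103 × e^(−kt) = 0.7103 × 0.8681 = 0.6166 mg/L.
Second outfall: C = (1191·0.6166 + 222.0·35.70)/1413 = 6.129 mg/L.

6.13 mg/L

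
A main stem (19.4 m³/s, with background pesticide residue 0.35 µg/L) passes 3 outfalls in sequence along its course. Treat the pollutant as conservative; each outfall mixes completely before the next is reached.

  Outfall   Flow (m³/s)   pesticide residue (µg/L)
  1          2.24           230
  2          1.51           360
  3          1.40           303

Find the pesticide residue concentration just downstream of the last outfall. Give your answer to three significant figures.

After outfall 1: Q = 19.40 + 2.240 = 21.64 m³/s; C = (19.40·0.3500 + 2.240·230.0)/21.64 = 24.12 µg/L.
After outfall 2: Q = 21.64 + 1.510 = 23.15 m³/s; C = (21.64·24.12 + 1.510·360.0)/23.15 = 46.03 µg/L.
After outfall 3: Q = 23.15 + 1.400 = 24.55 m³/s; C = (23.15·46.03 + 1.400·303.0)/24.55 = 60.68 µg/L.

60.7 µg/L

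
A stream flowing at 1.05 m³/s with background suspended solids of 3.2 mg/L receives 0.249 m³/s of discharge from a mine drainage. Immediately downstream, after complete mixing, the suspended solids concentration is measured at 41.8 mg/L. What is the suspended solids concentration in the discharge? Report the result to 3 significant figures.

205 mg/L

Mass balance: 1.050·3.200 + 0.2490·Cₑ = 1.299·41.80
→ Cₑ = (1.299·41.80 − 1.050·3.200) / 0.2490 = 204.6 mg/L.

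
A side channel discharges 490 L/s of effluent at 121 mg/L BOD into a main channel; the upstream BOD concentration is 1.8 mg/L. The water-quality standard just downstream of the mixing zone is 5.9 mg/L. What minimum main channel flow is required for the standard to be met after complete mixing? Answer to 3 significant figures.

13800 L/s

Set C_mix = 5.9: (Q·1.800 + 490.0·121.0) / (Q + 490.0) = 5.9
→ Q = 490.0·(121.0 − 5.9)/(5.9 − 1.800) = 13760 L/s.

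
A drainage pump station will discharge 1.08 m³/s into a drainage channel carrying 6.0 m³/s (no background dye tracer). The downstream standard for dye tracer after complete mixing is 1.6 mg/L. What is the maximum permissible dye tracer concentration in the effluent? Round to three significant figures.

10.5 mg/L

At the limit, (Qr·Cr + Qe·Cₑ)/(Qr + Qe) = 1.6:
Cₑ = (7.080·1.6 − 6.000·0) / 1.080 = 10.49 mg/L.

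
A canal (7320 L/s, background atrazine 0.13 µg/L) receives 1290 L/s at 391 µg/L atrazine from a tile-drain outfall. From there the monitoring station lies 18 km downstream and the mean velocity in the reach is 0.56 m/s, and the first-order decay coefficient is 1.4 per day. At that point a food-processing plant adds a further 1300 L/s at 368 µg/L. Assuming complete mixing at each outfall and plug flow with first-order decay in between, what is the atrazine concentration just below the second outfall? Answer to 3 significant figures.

78.6 µg/L

Mixed concentration C = ΣQC/ΣQ = (7320·0.1300 + 1290·391.0) / 8610 = 505300/8610 = 58.69 µg/L; combined flow 8610 L/s.
Travel time t = 18·1000 / 0.56 = 32140 s = 8.929 h.
Applying C = C₀e^(−kt): 58.69 × 0.5940 = 34.86 µg/L.
Second outfall: C = (8610·34.86 + 1300·368.0)/9910 = 78.57 µg/L.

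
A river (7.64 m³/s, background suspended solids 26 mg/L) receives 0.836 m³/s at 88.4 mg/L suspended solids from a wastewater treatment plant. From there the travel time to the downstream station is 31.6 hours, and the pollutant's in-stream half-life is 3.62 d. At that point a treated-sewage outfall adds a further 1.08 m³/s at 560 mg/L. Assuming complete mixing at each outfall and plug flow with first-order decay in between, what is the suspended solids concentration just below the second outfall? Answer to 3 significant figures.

85.5 mg/L

Mixed concentration C = ΣQC/ΣQ = (7.640·26.00 + 0.8360·88.40) / 8.476 = 272.5/8.476 = 32.15 mg/L; combined flow 8.476 m³/s.
Half-life 3.62 d → k = ln 2 / 3.62 = 0.1915 d⁻¹.
Decay over the reach: 32.15·exp(−kt) = 32.15·0.7772 = 24.99 mg/L.
At the second outfall, C = (8.476·24.99 + 1.080·560.0) / (8.476 + 1.080) = 85.46 mg/L.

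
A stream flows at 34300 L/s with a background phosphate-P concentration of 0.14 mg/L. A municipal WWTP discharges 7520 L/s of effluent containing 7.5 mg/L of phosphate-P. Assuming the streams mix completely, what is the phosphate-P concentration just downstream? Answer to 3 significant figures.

Mass balance: C = (34300·0.1400 + 7520·7.500) / 41820 = 61200/41820 = 1.463 mg/L.

1.46 mg/L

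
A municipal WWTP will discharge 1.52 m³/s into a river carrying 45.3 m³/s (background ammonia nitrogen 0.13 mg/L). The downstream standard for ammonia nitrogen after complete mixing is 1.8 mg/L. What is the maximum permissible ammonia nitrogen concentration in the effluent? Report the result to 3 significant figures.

At the limit, (Qr·Cr + Qe·Cₑ)/(Qr + Qe) = 1.8:
Cₑ = (46.82·1.8 − 45.30·0.1300) / 1.520 = 51.57 mg/L.

51.6 mg/L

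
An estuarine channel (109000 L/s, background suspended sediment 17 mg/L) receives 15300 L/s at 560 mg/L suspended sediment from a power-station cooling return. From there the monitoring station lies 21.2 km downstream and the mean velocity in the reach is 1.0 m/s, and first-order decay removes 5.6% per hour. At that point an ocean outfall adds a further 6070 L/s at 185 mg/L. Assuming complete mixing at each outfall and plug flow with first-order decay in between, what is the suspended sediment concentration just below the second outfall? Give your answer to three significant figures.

Mass balance: C = (109000·17.00 + 15300·560.0) / 124300 = 10420000/124300 = 83.84 mg/L; combined flow 124300 L/s.
Travel time t = 21.2·1000 / 1.0 = 21200 s = 5.889 h.
5.6%/h lost → k = −ln(1 − 0.056) = 0.05763 h⁻¹.
Applying C = C₀e^(−kt): 83.84 × 0.7122 = 59.71 mg/L.
Second outfall: C = (124300·59.71 + 6070·185.0)/130400 = 65.54 mg/L.

65.5 mg/L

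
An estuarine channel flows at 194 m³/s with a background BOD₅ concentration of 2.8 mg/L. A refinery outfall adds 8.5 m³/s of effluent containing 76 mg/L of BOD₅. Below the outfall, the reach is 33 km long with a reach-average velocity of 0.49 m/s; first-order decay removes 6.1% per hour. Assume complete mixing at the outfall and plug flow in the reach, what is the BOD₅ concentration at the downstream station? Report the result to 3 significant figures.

After mixing, C = (194.0·2.800 + 8.500·76.00) / 202.5 = 1189/202.5 = 5.873 mg/L.
Travel time t = 33·1000 / 0.49 = 67350 s = 18.71 h.
6.1%/h lost → k = −ln(1 − 0.061) = 0.06294 h⁻¹.
Applying C = C₀e^(−kt): 5.873 × 0.3081 = 1.809 mg/L.

1.81 mg/L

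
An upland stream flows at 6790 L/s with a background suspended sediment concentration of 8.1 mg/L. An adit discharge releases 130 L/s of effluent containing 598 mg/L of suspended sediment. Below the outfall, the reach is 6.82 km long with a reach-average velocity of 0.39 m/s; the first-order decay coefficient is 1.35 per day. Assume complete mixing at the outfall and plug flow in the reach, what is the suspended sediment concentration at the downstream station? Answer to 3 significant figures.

14.6 mg/L

After mixing, C = (6790·8.100 + 130.0·598.0) / 6920 = 132700/6920 = 19.18 mg/L.
Travel time t = 6.82·1000 / 0.39 = 17490 s = 4.858 h.
After decay, C = 19.18 × e^(−kt) = 19.18 × 0.7609 = 14.60 mg/L.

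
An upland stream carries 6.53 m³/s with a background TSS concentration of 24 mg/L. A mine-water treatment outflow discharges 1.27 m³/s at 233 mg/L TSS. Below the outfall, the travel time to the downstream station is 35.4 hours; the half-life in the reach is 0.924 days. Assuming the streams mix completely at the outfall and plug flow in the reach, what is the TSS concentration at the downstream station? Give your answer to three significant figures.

Conservation of mass: C = (6.530·24.00 + 1.270·233.0) / 7.800 = 452.6/7.800 = 58.03 mg/L.
Half-life 0.924 d → k = ln 2 / 0.924 = 0.7502 d⁻¹.
Decay over the reach: 58.03·exp(−kt) = 58.03·0.3307 = 19.19 mg/L.

19.2 mg/L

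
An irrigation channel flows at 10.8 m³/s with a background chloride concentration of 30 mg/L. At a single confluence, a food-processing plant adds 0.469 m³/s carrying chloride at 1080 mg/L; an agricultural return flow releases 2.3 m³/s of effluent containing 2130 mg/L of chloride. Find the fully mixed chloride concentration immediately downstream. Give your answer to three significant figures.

422 mg/L

Flow-weighted average: C = (10.80·30.00 + 0.4690·1080 + 2.300·2130) / 13.57 = 5730/13.57 = 422.3 mg/L.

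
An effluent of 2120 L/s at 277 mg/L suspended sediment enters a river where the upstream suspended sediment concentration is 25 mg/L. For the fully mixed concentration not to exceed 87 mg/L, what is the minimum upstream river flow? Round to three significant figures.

6500 L/s

Set C_mix = 87: (Q·25.00 + 2120·277.0) / (Q + 2120) = 87
→ Q = 2120·(277.0 − 87)/(87 − 25.00) = 6497 L/s.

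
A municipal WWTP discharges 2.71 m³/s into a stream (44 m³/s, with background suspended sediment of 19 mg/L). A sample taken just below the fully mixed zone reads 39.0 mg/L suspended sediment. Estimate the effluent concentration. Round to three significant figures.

Mass balance: 44.00·19.00 + 2.710·Cₑ = 46.71·39.00
→ Cₑ = (46.71·39.00 − 44.00·19.00) / 2.710 = 363.7 mg/L.

364 mg/L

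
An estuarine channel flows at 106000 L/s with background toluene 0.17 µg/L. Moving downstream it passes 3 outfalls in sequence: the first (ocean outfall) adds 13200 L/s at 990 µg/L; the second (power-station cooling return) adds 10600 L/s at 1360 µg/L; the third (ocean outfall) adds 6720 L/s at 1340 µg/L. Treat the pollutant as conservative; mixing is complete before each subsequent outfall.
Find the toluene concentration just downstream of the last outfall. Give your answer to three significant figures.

267 µg/L

Below outfall 1: Q → 119200 L/s, C = (106000·0.1700 + 13200·990.0)/119200 = 109.8 µg/L.
Below outfall 2: Q → 129800 L/s, C = (119200·109.8 + 10600·1360)/129800 = 211.9 µg/L.
Below outfall 3: Q → 136500 L/s, C = (129800·211.9 + 6720·1340)/136500 = 267.4 µg/L.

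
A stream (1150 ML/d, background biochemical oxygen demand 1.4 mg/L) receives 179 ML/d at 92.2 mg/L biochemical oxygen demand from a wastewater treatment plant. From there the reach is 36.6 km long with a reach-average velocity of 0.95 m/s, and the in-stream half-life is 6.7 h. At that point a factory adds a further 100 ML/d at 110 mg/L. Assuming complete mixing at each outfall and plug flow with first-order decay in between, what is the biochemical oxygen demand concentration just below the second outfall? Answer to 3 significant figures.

11.9 mg/L

Flow-weighted average: C = (1150·1.400 + 179.0·92.20) / 1329 = 18110/1329 = 13.63 mg/L; combined flow 1329 ML/d.
Travel time t = 36.6·1000 / 0.95 = 38530 s = 10.70 h.
Half-life 6.7 h → k = ln 2 / 6.7 = 0.1035 h⁻¹ = 2.483 d⁻¹.
Applying C = C₀e^(−kt): 13.63 × 0.3305 = 4.505 mg/L.
At the second outfall, C = (1329·4.505 + 100.0·110.0) / (1329 + 100.0) = 11.89 mg/L.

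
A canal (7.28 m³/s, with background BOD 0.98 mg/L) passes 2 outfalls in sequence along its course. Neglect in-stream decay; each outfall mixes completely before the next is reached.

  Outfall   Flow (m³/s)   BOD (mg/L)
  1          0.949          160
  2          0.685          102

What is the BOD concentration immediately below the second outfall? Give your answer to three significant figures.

Below outfall 1: Q → 8.229 m³/s, C = (7.280·0.9800 + 0.9490·160.0)/8.229 = 19.32 mg/L.
Below outfall 2: Q → 8.914 m³/s, C = (8.229·19.32 + 0.6850·102.0)/8.914 = 25.67 mg/L.

25.7 mg/L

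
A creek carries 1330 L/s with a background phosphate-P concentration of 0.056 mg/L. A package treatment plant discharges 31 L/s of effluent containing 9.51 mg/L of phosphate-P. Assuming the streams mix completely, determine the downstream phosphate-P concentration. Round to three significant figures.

After mixing, C = (1330·0.05600 + 31.00·9.510) / 1361 = 369.3/1361 = 0.2713 mg/L.

0.271 mg/L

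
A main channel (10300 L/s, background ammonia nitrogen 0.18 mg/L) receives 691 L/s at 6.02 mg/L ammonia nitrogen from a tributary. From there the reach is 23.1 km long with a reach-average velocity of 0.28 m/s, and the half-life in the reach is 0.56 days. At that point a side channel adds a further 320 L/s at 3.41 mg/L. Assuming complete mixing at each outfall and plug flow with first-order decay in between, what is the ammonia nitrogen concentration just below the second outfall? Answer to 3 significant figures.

0.260 mg/L

After mixing, C = (10300·0.1800 + 691.0·6.020) / 10990 = 6014/10990 = 0.5472 mg/L; combined flow 10990 L/s.
Travel time t = 23.1·1000 / 0.28 = 82500 s = 22.92 h.
Half-life 0.56 d → k = ln 2 / 0.56 = 1.238 d⁻¹.
First-order decay: C = 0.5472·exp(−k·t) = 0.5472·0.3067 = 0.1678 mg/L.
Second outfall: C = (10990·0.1678 + 320.0·3.410)/11310 = 0.2595 mg/L.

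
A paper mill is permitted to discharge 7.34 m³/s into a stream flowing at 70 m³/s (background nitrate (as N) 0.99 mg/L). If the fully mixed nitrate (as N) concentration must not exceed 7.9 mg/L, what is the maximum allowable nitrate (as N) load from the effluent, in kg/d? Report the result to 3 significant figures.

46800 kg/d

Mass balance at the limit: 70.00·0.9900 + 7.340·Cₑ = 77.34·7.9 → Cₑ = 73.80 mg/L.
Load = 7.340 m³/s × 73.80 g/m³ × 86 400 s/d = 46800 kg/d.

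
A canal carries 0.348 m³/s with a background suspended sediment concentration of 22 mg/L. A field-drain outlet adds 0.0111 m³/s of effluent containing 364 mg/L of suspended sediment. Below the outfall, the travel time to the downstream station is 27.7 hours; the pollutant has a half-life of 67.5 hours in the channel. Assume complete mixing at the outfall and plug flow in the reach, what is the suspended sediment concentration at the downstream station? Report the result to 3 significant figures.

24.5 mg/L

Conservation of mass: C = (0.3480·22.00 + 0.01110·364.0) / 0.3591 = 11.70/0.3591 = 32.57 mg/L.
Half-life 67.5 h → k = ln 2 / 67.5 = 0.01027 h⁻¹ = 0.2465 d⁻¹.
First-order decay: C = 32.57·exp(−k·t) = 32.57·0.7524 = 24.51 mg/L.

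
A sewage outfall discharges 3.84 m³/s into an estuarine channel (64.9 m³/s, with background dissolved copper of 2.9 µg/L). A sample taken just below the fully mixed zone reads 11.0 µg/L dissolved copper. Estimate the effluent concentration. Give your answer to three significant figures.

148 µg/L

Mass balance: 64.90·2.900 + 3.840·Cₑ = 68.74·11.00
→ Cₑ = (68.74·11.00 − 64.90·2.900) / 3.840 = 147.9 µg/L.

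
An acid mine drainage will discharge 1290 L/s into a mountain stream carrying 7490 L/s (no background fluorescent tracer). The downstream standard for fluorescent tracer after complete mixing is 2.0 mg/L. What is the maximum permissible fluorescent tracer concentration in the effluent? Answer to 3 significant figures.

At the limit, (Qr·Cr + Qe·Cₑ)/(Qr + Qe) = 2.0:
Cₑ = (8780·2.0 − 7490·0) / 1290 = 13.61 mg/L.

13.6 mg/L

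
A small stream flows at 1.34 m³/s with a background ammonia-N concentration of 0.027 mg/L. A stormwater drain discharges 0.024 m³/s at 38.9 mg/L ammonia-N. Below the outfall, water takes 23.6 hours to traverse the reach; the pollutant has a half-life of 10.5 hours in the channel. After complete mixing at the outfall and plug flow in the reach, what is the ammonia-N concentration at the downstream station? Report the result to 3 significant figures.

0.150 mg/L

Conservation of mass: C = (1.340·0.02700 + 0.02400·38.90) / 1.364 = 0.9698/1.364 = 0.7110 mg/L.
Half-life 10.5 h → k = ln 2 / 10.5 = 0.06601 h⁻¹ = 1.584 d⁻¹.
After decay, C = 0.7110 × e^(−kt) = 0.7110 × 0.2106 = 0.1497 mg/L.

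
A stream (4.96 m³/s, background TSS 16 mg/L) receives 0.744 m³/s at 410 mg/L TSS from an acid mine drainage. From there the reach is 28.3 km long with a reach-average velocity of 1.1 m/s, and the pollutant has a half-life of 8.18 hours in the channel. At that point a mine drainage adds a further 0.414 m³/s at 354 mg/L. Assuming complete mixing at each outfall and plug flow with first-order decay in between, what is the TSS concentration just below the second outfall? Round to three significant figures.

58.2 mg/L

Mixed concentration C = ΣQC/ΣQ = (4.960·16.00 + 0.7440·410.0) / 5.704 = 384.4/5.704 = 67.39 mg/L; combined flow 5.704 m³/s.
Travel time t = 28.3·1000 / 1.1 = 25730 s = 7.146 h.
Half-life 8.18 h → k = ln 2 / 8.18 = 0.08474 h⁻¹ = 2.034 d⁻¹.
Applying C = C₀e^(−kt): 67.39 × 0.5458 = 36.78 mg/L.
At the second outfall, C = (5.704·36.78 + 0.4140·354.0) / (5.704 + 0.4140) = 58.25 mg/L.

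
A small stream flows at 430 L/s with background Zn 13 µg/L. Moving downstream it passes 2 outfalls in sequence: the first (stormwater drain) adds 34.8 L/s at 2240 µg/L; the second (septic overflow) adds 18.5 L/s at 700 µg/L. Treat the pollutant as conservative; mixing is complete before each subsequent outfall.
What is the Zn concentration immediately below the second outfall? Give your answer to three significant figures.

200 µg/L

Outfall 1: combined Q = 464.8 L/s; C = (430.0·13.00 + 34.80·2240)/464.8 = 179.7 µg/L.
Outfall 2: combined Q = 483.3 L/s; C = (464.8·179.7 + 18.50·700.0)/483.3 = 199.7 µg/L.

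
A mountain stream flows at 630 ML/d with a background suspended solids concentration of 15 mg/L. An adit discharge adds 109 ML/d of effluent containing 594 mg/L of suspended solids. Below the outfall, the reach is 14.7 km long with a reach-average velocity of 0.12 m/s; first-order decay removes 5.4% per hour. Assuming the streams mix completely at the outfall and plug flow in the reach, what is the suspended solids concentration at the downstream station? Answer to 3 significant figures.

15.2 mg/L

Flow-weighted average: C = (630.0·15.00 + 109.0·594.0) / 739.0 = 74200/739.0 = 100.4 mg/L.
Travel time t = 14.7·1000 / 0.12 = 122500 s = 34.03 h.
5.4%/h lost → k = −ln(1 − 0.054) = 0.05551 h⁻¹.
Decay over the reach: 100.4·exp(−kt) = 100.4·0.1512 = 15.18 mg/L.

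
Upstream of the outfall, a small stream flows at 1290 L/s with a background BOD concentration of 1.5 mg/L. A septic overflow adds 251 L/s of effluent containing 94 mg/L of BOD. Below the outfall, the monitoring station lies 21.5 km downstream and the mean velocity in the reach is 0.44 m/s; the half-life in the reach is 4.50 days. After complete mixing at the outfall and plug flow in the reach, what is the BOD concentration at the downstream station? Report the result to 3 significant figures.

Mass balance: C = (1290·1.500 + 251.0·94.00) / 1541 = 25530/1541 = 16.57 mg/L.
Travel time t = 21.5·1000 / 0.44 = 48860 s = 13.57 h.
Half-life 4.50 d → k = ln 2 / 4.50 = 0.1540 d⁻¹.
Decay over the reach: 16.57·exp(−kt) = 16.57·0.9166 = 15.18 mg/L.

15.2 mg/L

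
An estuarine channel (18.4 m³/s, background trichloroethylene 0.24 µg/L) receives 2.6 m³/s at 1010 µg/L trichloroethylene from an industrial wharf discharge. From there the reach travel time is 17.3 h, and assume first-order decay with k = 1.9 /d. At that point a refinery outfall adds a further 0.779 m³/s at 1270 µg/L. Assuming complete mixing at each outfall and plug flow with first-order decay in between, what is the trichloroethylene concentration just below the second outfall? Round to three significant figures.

76.1 µg/L

Flow-weighted average: C = (18.40·0.2400 + 2.600·1010) / 21.00 = 2630/21.00 = 125.3 µg/L; combined flow 21.00 m³/s.
First-order decay: C = 125.3·exp(−k·t) = 125.3·0.2542 = 31.84 µg/L.
Second outfall: C = (21.00·31.84 + 0.7790·1270)/21.78 = 76.13 µg/L.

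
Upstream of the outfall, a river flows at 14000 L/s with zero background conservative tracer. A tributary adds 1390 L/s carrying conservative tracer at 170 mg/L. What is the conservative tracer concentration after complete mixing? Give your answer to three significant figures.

Conservation of mass: C = (14000·0 + 1390·170.0) / 15390 = 236300/15390 = 15.35 mg/L.

15.4 mg/L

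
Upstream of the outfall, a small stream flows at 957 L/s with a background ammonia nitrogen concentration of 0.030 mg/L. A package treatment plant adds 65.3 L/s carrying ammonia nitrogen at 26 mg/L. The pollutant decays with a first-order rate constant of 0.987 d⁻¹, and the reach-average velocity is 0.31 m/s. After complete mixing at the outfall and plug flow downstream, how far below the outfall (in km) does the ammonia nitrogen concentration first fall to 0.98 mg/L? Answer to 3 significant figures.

14.8 km

Conservation of mass: C = (957.0·0.03000 + 65.30·26.00) / 1022 = 1727/1022 = 1.689 mg/L.
Set 1.689·exp(−k·t) = 0.98 → t = ln(1.689/0.98)/k = 47640 s = 13.23 h.
Distance = v·t = 0.31·47640 = 14770 m = 14.77 km.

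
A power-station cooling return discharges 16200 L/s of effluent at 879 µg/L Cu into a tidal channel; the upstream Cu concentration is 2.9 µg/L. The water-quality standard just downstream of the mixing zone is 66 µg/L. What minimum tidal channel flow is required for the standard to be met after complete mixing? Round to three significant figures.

209000 L/s

Set C_mix = 66: (Q·2.900 + 16200·879.0) / (Q + 16200) = 66
→ Q = 16200·(879.0 − 66)/(66 − 2.900) = 208700 L/s.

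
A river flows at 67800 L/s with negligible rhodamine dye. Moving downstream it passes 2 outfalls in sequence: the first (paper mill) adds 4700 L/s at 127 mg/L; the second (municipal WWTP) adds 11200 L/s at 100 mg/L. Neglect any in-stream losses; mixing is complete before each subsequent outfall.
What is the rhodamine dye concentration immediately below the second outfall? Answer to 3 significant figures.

20.5 mg/L

Below outfall 1: Q → 72500 L/s, C = (67800·0 + 4700·127.0)/72500 = 8.233 mg/L.
Below outfall 2: Q → 83700 L/s, C = (72500·8.233 + 11200·100.0)/83700 = 20.51 mg/L.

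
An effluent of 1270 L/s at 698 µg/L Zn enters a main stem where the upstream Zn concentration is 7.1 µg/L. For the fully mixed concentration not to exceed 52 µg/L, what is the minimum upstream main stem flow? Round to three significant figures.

18300 L/s

Set C_mix = 52: (Q·7.100 + 1270·698.0) / (Q + 1270) = 52
→ Q = 1270·(698.0 − 52)/(52 − 7.100) = 18270 L/s.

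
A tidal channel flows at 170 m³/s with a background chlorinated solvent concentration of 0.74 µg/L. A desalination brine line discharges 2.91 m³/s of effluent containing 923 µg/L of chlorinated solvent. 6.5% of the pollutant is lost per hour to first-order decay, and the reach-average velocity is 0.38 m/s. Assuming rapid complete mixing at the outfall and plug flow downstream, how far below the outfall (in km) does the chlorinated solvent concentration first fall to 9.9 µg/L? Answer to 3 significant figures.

10.1 km

Conservation of mass: C = (170.0·0.7400 + 2.910·923.0) / 172.9 = 2812/172.9 = 16.26 µg/L.
6.5%/h lost → k = −ln(1 − 0.065) = 0.06721 h⁻¹.
Set 16.26·exp(−k·t) = 9.9 → t = ln(16.26/9.9)/k = 26580 s = 7.384 h.
Distance = v·t = 0.38·26580 = 10100 m = 10.10 km.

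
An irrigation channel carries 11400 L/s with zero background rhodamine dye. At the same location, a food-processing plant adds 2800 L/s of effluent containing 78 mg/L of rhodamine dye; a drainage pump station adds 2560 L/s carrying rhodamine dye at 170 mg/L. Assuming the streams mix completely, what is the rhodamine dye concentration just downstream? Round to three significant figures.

39.0 mg/L

Mass balance: C = (11400·0 + 2800·78.00 + 2560·170.0) / 16760 = 653600/16760 = 39.00 mg/L.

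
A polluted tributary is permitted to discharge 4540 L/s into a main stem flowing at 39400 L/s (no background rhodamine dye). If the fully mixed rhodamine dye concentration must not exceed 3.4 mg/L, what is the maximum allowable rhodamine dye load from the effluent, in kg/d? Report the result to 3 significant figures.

12900 kg/d

Mass balance at the limit: 39400·0 + 4540·Cₑ = 43940·3.4 → Cₑ = 32.91 mg/L.
4540 L/s = 4.540 m³/s. Load = 4.540 m³/s × 32.91 g/m³ × 86 400 s/d = 12910 kg/d.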